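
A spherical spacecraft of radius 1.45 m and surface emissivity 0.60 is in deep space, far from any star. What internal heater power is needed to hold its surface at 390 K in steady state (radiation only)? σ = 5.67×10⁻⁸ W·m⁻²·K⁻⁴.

P = εσ·4πr²·T⁴.
4πr² = 26.42 m²; T⁴ = 2.313×10¹⁰ K⁴.
P = 0.60·5.67×10⁻⁸·26.42·2.313×10¹⁰.

P ≈ 20800 W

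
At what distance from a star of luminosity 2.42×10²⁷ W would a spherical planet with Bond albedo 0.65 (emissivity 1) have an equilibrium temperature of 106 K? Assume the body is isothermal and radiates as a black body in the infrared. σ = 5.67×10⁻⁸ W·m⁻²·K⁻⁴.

For an isothermal black-emitting sphere, (1−a)S·πr² = σ·4πr²·T⁴ ⇒ S = 4σT⁴/(1−a).
S = 4·5.67×10⁻⁸·(106)⁴/0.350 = 81.81 W/m².
Flux falls as S = L/(4πd²), so d = √(L/(4πS)) = √(2.42×10²⁷/(4π·81.81)).

d ≈ 1.53×10¹² m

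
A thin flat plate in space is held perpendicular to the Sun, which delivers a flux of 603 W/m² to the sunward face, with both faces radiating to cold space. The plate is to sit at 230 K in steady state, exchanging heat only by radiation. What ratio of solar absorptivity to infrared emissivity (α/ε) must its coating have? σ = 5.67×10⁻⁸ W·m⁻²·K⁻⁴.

α/ε ≈ 0.526

Balance: αS·A = εσ·2A·T⁴ ⇒ α/ε = 2σT⁴/S.
α/ε = 2·5.67×10⁻⁸·(230)⁴/603 = 2·5.67×10⁻⁸·2.798×10⁹/603.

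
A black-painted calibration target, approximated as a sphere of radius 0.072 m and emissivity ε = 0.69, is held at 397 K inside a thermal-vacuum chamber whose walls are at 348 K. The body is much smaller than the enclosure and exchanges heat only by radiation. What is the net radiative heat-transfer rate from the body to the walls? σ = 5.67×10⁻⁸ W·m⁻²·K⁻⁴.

P_net ≈ 25.9 W

For a small grey body in a large enclosure: P_net = εσA(T_body⁴ − T_wall⁴).
A = 4πr² = 0.06514 m²; T_body⁴ − T_wall⁴ = 2.484×10¹⁰ − 1.467×10¹⁰ = 1.017×10¹⁰ K⁴.
|P_net| = 0.69·5.67×10⁻⁸·0.06514·1.017×10¹⁰.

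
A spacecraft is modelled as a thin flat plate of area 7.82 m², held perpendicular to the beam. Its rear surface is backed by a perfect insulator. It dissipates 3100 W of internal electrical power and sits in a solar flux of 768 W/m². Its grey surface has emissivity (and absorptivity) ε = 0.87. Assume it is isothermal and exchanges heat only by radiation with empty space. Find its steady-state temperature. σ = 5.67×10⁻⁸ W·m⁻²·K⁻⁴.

T ≈ 383 K

At steady state, absorbed solar power + internal power = radiated power.
Absorbed: α·S·A_cross = 0.87·768·7.820 = 5225 W (cross-section A).
Total input = 5225 + 3100 = 8325 W.
Radiated: εσ·A_surf·T⁴ with A_surf = A = 7.820 m².
T⁴ = 8325/(0.87·5.67×10⁻⁸·7.820) = 2.158×10¹⁰ K⁴.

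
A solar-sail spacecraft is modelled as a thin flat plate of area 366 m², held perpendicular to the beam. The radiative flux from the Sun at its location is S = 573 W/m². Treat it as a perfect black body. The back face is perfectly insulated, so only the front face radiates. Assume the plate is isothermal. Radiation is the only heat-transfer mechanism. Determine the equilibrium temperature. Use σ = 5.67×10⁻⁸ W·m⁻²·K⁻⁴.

T ≈ 317 K

At equilibrium, absorbed power = emitted power.
Absorbing cross-section = A = 366.0 m²; emitting surface = A = 366.0 m² (ratio 1).
S·A_cross = εσ·A_surf·T⁴  ⇒  T⁴ = S/(1σ).
T⁴ = 1.00·573/(1·5.67×10⁻⁸) = 1.011×10¹⁰ K⁴.
T = (1.011×10¹⁰)^(1/4).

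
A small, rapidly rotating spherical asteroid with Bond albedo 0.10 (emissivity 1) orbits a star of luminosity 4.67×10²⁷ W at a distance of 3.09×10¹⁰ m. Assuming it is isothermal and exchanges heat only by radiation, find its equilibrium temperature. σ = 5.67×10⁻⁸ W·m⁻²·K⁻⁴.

First find the stellar flux at distance d: S = L/(4πd²) = 4.67×10²⁷/(4π·(3.09×10¹⁰)²) = 3.892×10⁵ W/m².
For an isothermal sphere, absorbed (1−a)S·πr² = emitted σ·4πr²·T⁴, so T⁴ = (1−a)S/(4σ).
T⁴ = 0.900·3.892×10⁵/(4·5.67×10⁻⁸) = 1.545×10¹² K⁴.

T ≈ 1110 K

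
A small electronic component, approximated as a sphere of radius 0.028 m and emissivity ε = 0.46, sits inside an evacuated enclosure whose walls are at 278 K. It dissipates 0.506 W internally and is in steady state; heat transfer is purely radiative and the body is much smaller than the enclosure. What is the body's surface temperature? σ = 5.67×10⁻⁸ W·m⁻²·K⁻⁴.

For a small grey body in a large enclosure, net radiated power = εσA(T⁴ − T_w⁴).
Steady state: P = εσA(T⁴ − T_w⁴) with A = 4πr² = 0.009852 m².
T⁴ = P/(εσA) + T_w⁴ = 0.506/(0.46·5.67×10⁻⁸·0.009852) + (278)⁴
    = 1.969×10⁹ + 5.973×10⁹ = 7.942×10⁹ K⁴.

T ≈ 299 K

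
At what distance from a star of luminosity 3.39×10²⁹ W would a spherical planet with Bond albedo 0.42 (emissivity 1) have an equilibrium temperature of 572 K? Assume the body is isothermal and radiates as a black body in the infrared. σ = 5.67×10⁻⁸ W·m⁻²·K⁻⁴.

For an isothermal black-emitting sphere, (1−a)S·πr² = σ·4πr²·T⁴ ⇒ S = 4σT⁴/(1−a).
S = 4·5.67×10⁻⁸·(572)⁴/0.580 = 41860 W/m².
Flux falls as S = L/(4πd²), so d = √(L/(4πS)) = √(3.39×10²⁹/(4π·41860)).

d ≈ 8.03×10¹¹ m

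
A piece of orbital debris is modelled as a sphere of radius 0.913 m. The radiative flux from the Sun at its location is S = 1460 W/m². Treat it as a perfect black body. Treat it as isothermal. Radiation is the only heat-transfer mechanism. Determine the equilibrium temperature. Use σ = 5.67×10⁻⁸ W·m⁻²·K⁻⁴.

T ≈ 283 K

At equilibrium, absorbed power = emitted power.
Absorbing cross-section = πr² = 2.619 m²; emitting surface = 4πr² = 10.47 m² (ratio 4).
S·A_cross = εσ·A_surf·T⁴  ⇒  T⁴ = S/(4σ).
T⁴ = 1.00·1460/(4·5.67×10⁻⁸) = 6.437×10⁹ K⁴.
T = (6.437×10⁹)^(1/4).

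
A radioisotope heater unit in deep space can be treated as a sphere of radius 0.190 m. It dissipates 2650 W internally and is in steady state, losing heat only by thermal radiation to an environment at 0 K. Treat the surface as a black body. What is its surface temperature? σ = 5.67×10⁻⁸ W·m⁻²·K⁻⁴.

T ≈ 567 K

Steady state: internal power = radiated power, P = εσA T⁴.
Radiating area A = 4πr² = 0.4536 m².
T⁴ = P/(εσA) = 2650/(1.0·5.67×10⁻⁸·0.4536) = 1.030×10¹¹ K⁴.
T = (1.030×10¹¹)^(1/4).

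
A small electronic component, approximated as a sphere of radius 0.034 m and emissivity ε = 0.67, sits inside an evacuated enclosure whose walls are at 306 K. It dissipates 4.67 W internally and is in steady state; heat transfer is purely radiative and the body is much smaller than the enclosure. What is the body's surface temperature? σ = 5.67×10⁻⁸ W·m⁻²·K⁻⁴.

T ≈ 362 K

For a small grey body in a large enclosure, net radiated power = εσA(T⁴ − T_w⁴).
Steady state: P = εσA(T⁴ − T_w⁴) with A = 4πr² = 0.01453 m².
T⁴ = P/(εσA) + T_w⁴ = 4.67/(0.67·5.67×10⁻⁸·0.01453) + (306)⁴
    = 8.462×10⁹ + 8.768×10⁹ = 1.723×10¹⁰ K⁴.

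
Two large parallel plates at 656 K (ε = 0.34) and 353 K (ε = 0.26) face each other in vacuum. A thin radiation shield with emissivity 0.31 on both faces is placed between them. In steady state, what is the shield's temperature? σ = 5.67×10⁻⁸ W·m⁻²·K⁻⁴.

In steady state the net flux on the hot side equals that on the cold side.
σ(T₁⁴−T_s⁴)/D₁ = σ(T_s⁴−T₂⁴)/D₂, with D₁ = 1/ε₁+1/ε_s−1 = 5.167, D₂ = 1/ε_s+1/ε₂−1 = 6.072.
Solve for T_s⁴: T_s⁴ = (D₂·T₁⁴ + D₁·T₂⁴)/(D₁+D₂) = 1.072×10¹¹ K⁴.

T_s ≈ 572 K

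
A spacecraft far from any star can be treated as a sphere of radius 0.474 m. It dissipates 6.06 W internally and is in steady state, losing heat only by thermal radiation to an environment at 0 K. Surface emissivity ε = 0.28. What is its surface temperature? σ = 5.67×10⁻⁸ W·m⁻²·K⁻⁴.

Steady state: internal power = radiated power, P = εσA T⁴.
Radiating area A = 4πr² = 2.823 m².
T⁴ = P/(εσA) = 6.06/(0.28·5.67×10⁻⁸·2.823) = 1.352×10⁸ K⁴.
T = (1.352×10⁸)^(1/4).

T ≈ 108 K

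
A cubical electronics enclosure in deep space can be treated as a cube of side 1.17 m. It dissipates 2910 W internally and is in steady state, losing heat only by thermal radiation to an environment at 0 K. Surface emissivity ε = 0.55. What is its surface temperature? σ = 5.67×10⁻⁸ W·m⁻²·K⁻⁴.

Steady state: internal power = radiated power, P = εσA T⁴.
Radiating area A = 6L² = 8.213 m².
T⁴ = P/(εσA) = 2910/(0.55·5.67×10⁻⁸·8.213) = 1.136×10¹⁰ K⁴.
T = (1.136×10¹⁰)^(1/4).

T ≈ 326 K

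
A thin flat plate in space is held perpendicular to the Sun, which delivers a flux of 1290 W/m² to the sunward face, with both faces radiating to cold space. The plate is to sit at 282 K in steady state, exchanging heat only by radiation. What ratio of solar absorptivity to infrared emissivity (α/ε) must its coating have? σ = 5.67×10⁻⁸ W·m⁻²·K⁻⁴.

Balance: αS·A = εσ·2A·T⁴ ⇒ α/ε = 2σT⁴/S.
α/ε = 2·5.67×10⁻⁸·(282)⁴/1290 = 2·5.67×10⁻⁸·6.324×10⁹/1290.

α/ε ≈ 0.556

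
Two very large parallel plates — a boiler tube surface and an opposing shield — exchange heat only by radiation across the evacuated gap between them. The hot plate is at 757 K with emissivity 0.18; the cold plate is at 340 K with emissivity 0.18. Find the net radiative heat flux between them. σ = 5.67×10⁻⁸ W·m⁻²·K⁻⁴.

For two infinite grey parallel plates, q = σ(T₁⁴ − T₂⁴)/(1/ε₁ + 1/ε₂ − 1).
T₁⁴ − T₂⁴ = 3.284×10¹¹ − 1.336×10¹⁰ = 3.150×10¹¹ K⁴.
1/ε₁ + 1/ε₂ − 1 = 5.556 + 5.556 − 1 = 10.11.
q = 5.67×10⁻⁸ × 3.150×10¹¹ / 10.11.

q ≈ 1770 W/m²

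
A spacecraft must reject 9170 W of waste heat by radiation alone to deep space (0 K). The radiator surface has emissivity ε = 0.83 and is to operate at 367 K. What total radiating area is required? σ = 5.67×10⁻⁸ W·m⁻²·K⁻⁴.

A ≈ 10.7 m²

P = εσA T⁴ ⇒ A = P/(εσT⁴).
T⁴ = 1.814×10¹⁰ K⁴.
A = 9170/(0.83 × 5.67×10⁻⁸ × 1.814×10¹⁰).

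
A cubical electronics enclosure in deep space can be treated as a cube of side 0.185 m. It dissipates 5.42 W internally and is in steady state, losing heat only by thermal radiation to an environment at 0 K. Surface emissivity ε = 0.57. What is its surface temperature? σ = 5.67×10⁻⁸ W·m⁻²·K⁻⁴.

T ≈ 169 K

Steady state: internal power = radiated power, P = εσA T⁴.
Radiating area A = 6L² = 0.2053 m².
T⁴ = P/(εσA) = 5.42/(0.57·5.67×10⁻⁸·0.2053) = 8.167×10⁸ K⁴.
T = (8.167×10⁸)^(1/4).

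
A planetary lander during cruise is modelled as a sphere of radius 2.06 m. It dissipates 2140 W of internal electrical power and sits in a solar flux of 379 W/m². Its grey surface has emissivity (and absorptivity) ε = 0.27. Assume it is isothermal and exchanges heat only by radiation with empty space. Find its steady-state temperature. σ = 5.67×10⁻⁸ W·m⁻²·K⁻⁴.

T ≈ 256 K

At steady state, absorbed solar power + internal power = radiated power.
Absorbed: α·S·A_cross = 0.27·379·13.33 = 1364 W (cross-section πr²).
Total input = 1364 + 2140 = 3504 W.
Radiated: εσ·A_surf·T⁴ with A_surf = 4πr² = 53.33 m².
T⁴ = 3504/(0.27·5.67×10⁻⁸·53.33) = 4.292×10⁹ K⁴.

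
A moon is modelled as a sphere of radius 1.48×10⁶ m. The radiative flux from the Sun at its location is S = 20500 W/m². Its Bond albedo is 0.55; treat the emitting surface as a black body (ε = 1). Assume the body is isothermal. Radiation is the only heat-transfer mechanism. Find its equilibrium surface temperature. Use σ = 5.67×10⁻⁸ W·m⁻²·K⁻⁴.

At equilibrium, absorbed power = emitted power.
Absorbing cross-section = πr² = 6.881×10¹² m²; emitting surface = 4πr² = 2.753×10¹³ m² (ratio 4).
(1−a)S·A_cross = εσ·A_surf·T⁴  ⇒  T⁴ = (1−a)S/(4σ).
T⁴ = 0.450·20500/(4·5.67×10⁻⁸) = 4.067×10¹⁰ K⁴.
T = (4.067×10¹⁰)^(1/4).

T ≈ 449 K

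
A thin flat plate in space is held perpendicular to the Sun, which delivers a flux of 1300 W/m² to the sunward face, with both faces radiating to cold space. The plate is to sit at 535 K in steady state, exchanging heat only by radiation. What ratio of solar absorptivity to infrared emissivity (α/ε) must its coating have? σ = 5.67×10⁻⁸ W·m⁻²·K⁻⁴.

Balance: αS·A = εσ·2A·T⁴ ⇒ α/ε = 2σT⁴/S.
α/ε = 2·5.67×10⁻⁸·(535)⁴/1300 = 2·5.67×10⁻⁸·8.192×10¹⁰/1300.

α/ε ≈ 7.15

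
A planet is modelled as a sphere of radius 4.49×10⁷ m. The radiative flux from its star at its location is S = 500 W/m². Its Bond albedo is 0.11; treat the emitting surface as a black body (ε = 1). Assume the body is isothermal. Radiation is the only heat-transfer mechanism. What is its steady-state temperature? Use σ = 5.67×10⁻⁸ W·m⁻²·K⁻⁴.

T ≈ 210 K

At equilibrium, absorbed power = emitted power.
Absorbing cross-section = πr² = 6.333×10¹⁵ m²; emitting surface = 4πr² = 2.533×10¹⁶ m² (ratio 4).
(1−a)S·A_cross = εσ·A_surf·T⁴  ⇒  T⁴ = (1−a)S/(4σ).
T⁴ = 0.890·500/(4·5.67×10⁻⁸) = 1.962×10⁹ K⁴.
T = (1.962×10⁹)^(1/4).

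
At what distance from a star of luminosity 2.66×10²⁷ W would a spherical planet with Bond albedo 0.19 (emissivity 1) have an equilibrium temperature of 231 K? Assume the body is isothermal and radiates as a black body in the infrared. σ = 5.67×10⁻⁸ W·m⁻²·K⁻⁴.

d ≈ 5.15×10¹¹ m

For an isothermal black-emitting sphere, (1−a)S·πr² = σ·4πr²·T⁴ ⇒ S = 4σT⁴/(1−a).
S = 4·5.67×10⁻⁸·(231)⁴/0.810 = 797.3 W/m².
Flux falls as S = L/(4πd²), so d = √(L/(4πS)) = √(2.66×10²⁷/(4π·797.3)).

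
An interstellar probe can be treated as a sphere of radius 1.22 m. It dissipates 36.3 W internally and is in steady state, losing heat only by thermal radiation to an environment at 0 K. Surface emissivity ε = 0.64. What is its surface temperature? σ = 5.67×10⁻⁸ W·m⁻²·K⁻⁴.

T ≈ 85.5 K

Steady state: internal power = radiated power, P = εσA T⁴.
Radiating area A = 4πr² = 18.70 m².
T⁴ = P/(εσA) = 36.3/(0.64·5.67×10⁻⁸·18.70) = 5.348×10⁷ K⁴.
T = (5.348×10⁷)^(1/4).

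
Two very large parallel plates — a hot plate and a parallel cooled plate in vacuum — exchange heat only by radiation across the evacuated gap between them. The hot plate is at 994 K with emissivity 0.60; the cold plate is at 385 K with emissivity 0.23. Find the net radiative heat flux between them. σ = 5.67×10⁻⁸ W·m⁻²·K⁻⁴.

q ≈ 10800 W/m²

For two infinite grey parallel plates, q = σ(T₁⁴ − T₂⁴)/(1/ε₁ + 1/ε₂ − 1).
T₁⁴ − T₂⁴ = 9.762×10¹¹ − 2.197×10¹⁰ = 9.542×10¹¹ K⁴.
1/ε₁ + 1/ε₂ − 1 = 1.667 + 4.348 − 1 = 5.014.
q = 5.67×10⁻⁸ × 9.542×10¹¹ / 5.014.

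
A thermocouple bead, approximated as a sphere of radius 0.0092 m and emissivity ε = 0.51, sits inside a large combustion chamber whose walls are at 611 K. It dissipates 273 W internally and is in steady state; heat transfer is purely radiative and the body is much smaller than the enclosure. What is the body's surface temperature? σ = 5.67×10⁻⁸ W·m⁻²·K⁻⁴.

For a small grey body in a large enclosure, net radiated power = εσA(T⁴ − T_w⁴).
Steady state: P = εσA(T⁴ − T_w⁴) with A = 4πr² = 0.001064 m².
T⁴ = P/(εσA) + T_w⁴ = 273/(0.51·5.67×10⁻⁸·0.001064) + (611)⁴
    = 8.876×10¹² + 1.394×10¹¹ = 9.016×10¹² K⁴.

T ≈ 1730 K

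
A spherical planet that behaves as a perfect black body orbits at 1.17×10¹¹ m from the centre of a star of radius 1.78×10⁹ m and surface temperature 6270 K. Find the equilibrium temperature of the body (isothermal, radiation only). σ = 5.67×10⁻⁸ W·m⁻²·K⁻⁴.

The star's surface emits σT_*⁴; at distance d the flux is S = σT_*⁴(R_*/d)².
S = 5.67×10⁻⁸·(6270)⁴·(1.78×10⁹/1.17×10¹¹)² = 20280 W/m².
For an isothermal sphere T⁴ = (1−a)S/(4σ) = 8.943×10¹⁰ K⁴.

T ≈ 547 K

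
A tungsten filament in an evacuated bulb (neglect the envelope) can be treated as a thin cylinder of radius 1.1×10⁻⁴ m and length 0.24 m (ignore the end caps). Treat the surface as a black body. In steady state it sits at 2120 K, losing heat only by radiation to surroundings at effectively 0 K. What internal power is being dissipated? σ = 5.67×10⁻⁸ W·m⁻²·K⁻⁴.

Steady state: P = εσA T⁴.
A = 2πrL = 1.659×10⁻⁴ m²; T⁴ = (2120)⁴ = 2.020×10¹³ K⁴.
P = 1.0 × 5.67×10⁻⁸ × 1.659×10⁻⁴ × 2.020×10¹³.

P ≈ 190 W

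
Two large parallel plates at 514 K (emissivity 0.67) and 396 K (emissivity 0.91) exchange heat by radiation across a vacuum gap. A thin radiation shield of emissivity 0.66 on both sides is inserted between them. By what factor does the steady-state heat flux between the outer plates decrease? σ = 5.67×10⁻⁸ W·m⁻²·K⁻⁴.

factor ≈ 2.28

Without shield: q₀ = σΔ(T⁴)/(1/ε₁+1/ε₂−1) with denominator 1.591.
With shield the two gaps are in series; the resistances add: (1/ε₁+1/ε_s−1)+(1/ε_s+1/ε₂−1) = 2.008+1.614 = 3.622.
Heat-flux ratio q₀/q = 3.622/1.591.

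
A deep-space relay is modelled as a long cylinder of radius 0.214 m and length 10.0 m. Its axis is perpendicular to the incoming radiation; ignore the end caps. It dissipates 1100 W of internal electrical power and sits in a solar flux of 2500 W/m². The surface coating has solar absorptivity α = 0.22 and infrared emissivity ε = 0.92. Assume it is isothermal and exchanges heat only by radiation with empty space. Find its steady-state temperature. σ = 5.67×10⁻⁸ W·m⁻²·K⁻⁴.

At steady state, absorbed solar power + internal power = radiated power.
Absorbed: α·S·A_cross = 0.22·2500·4.280 = 2354 W (cross-section 2rL).
Total input = 2354 + 1100 = 3454 W.
Radiated: εσ·A_surf·T⁴ with A_surf = 2πrL = 13.45 m².
T⁴ = 3454/(0.92·5.67×10⁻⁸·13.45) = 4.924×10⁹ K⁴.

T ≈ 265 K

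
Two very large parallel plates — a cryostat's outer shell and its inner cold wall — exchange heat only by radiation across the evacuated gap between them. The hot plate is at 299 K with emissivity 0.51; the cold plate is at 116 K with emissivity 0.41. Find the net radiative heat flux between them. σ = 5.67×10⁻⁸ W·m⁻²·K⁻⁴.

q ≈ 130 W/m²

For two infinite grey parallel plates, q = σ(T₁⁴ − T₂⁴)/(1/ε₁ + 1/ε₂ − 1).
T₁⁴ − T₂⁴ = 7.993×10⁹ − 1.811×10⁸ = 7.811×10⁹ K⁴.
1/ε₁ + 1/ε₂ − 1 = 1.961 + 2.439 − 1 = 3.400.
q = 5.67×10⁻⁸ × 7.811×10⁹ / 3.400.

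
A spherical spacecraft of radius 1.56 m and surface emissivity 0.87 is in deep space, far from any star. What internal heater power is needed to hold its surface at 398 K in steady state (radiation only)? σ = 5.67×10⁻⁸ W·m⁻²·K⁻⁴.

P = εσ·4πr²·T⁴.
4πr² = 30.58 m²; T⁴ = 2.509×10¹⁰ K⁴.
P = 0.87·5.67×10⁻⁸·30.58·2.509×10¹⁰.

P ≈ 37900 W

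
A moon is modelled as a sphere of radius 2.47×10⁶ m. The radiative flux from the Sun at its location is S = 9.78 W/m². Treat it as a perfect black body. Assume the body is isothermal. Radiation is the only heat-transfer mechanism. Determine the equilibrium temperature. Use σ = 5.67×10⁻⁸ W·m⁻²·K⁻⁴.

T ≈ 81.0 K

At equilibrium, absorbed power = emitted power.
Absorbing cross-section = πr² = 1.917×10¹³ m²; emitting surface = 4πr² = 7.667×10¹³ m² (ratio 4).
S·A_cross = εσ·A_surf·T⁴  ⇒  T⁴ = S/(4σ).
T⁴ = 1.00·9.78/(4·5.67×10⁻⁸) = 4.312×10⁷ K⁴.
T = (4.312×10⁷)^(1/4).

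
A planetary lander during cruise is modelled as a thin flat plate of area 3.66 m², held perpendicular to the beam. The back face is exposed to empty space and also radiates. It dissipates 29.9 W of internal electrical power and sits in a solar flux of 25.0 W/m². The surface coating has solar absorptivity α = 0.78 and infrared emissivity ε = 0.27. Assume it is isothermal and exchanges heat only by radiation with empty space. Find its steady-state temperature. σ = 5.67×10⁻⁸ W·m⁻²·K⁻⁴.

T ≈ 173 K

At steady state, absorbed solar power + internal power = radiated power.
Absorbed: α·S·A_cross = 0.78·25.0·3.660 = 71.37 W (cross-section A).
Total input = 71.37 + 29.9 = 101.3 W.
Radiated: εσ·A_surf·T⁴ with A_surf = 2A = 7.320 m².
T⁴ = 101.3/(0.27·5.67×10⁻⁸·7.320) = 9.037×10⁸ K⁴.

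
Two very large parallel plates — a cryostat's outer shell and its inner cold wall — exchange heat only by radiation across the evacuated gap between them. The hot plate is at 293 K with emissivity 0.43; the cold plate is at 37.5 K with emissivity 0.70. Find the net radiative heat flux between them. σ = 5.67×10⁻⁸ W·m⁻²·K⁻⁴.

For two infinite grey parallel plates, q = σ(T₁⁴ − T₂⁴)/(1/ε₁ + 1/ε₂ − 1).
T₁⁴ − T₂⁴ = 7.370×10⁹ − 1.978×10⁶ = 7.368×10⁹ K⁴.
1/ε₁ + 1/ε₂ − 1 = 2.326 + 1.429 − 1 = 2.754.
q = 5.67×10⁻⁸ × 7.368×10⁹ / 2.754.

q ≈ 152 W/m²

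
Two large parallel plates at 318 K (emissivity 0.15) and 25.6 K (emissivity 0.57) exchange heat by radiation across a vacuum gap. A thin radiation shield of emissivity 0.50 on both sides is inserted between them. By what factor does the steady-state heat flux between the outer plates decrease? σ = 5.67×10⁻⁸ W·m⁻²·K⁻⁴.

Without shield: q₀ = σΔ(T⁴)/(1/ε₁+1/ε₂−1) with denominator 7.421.
With shield the two gaps are in series; the resistances add: (1/ε₁+1/ε_s−1)+(1/ε_s+1/ε₂−1) = 7.667+2.754 = 10.42.
Heat-flux ratio q₀/q = 10.42/7.421.

factor ≈ 1.40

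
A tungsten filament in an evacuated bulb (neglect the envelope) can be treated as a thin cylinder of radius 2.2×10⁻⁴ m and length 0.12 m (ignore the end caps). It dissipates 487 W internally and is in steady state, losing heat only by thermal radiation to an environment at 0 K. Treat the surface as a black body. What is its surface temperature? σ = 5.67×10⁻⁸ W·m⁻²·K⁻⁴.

Steady state: internal power = radiated power, P = εσA T⁴.
Radiating area A = 2πrL = 1.659×10⁻⁴ m².
T⁴ = P/(εσA) = 487/(1.0·5.67×10⁻⁸·1.659×10⁻⁴) = 5.178×10¹³ K⁴.
T = (5.178×10¹³)^(1/4).

T ≈ 2680 K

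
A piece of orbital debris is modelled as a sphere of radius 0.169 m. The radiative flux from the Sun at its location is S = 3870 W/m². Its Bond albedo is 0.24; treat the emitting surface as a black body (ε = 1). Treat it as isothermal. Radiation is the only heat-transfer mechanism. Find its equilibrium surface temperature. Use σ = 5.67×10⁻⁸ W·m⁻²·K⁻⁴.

T ≈ 337 K

At equilibrium, absorbed power = emitted power.
Absorbing cross-section = πr² = 0.08973 m²; emitting surface = 4πr² = 0.3589 m² (ratio 4).
(1−a)S·A_cross = εσ·A_surf·T⁴  ⇒  T⁴ = (1−a)S/(4σ).
T⁴ = 0.760·3870/(4·5.67×10⁻⁸) = 1.297×10¹⁰ K⁴.
T = (1.297×10¹⁰)^(1/4).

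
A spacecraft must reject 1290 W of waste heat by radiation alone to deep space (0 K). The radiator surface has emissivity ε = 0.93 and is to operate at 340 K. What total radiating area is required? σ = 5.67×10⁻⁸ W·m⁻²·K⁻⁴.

P = εσA T⁴ ⇒ A = P/(εσT⁴).
T⁴ = 1.336×10¹⁰ K⁴.
A = 1290/(0.93 × 5.67×10⁻⁸ × 1.336×10¹⁰).

A ≈ 1.83 m²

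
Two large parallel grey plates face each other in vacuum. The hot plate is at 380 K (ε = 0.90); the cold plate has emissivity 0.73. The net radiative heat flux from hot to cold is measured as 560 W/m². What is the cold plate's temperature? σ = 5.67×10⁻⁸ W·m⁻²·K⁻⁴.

T₂ ≈ 281 K

q = σ(T₁⁴ − T₂⁴)/(1/ε₁ + 1/ε₂ − 1); denominator = 1.481.
T₂⁴ = T₁⁴ − q·(1/ε₁+1/ε₂−1)/σ = 2.085×10¹⁰ − 560·1.481/5.67×10⁻⁸
    = 6.224×10⁹ K⁴.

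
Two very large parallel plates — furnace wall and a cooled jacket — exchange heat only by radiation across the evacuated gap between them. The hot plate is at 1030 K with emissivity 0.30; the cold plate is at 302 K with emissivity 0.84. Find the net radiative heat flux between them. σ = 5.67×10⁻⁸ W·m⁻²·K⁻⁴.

For two infinite grey parallel plates, q = σ(T₁⁴ − T₂⁴)/(1/ε₁ + 1/ε₂ − 1).
T₁⁴ − T₂⁴ = 1.126×10¹² − 8.318×10⁹ = 1.117×10¹² K⁴.
1/ε₁ + 1/ε₂ − 1 = 3.333 + 1.190 − 1 = 3.524.
q = 5.67×10⁻⁸ × 1.117×10¹² / 3.524.

q ≈ 18000 W/m²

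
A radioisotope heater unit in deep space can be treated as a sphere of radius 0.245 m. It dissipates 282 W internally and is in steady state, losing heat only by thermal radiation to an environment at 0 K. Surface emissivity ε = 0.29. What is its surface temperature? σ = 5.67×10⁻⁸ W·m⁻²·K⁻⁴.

Steady state: internal power = radiated power, P = εσA T⁴.
Radiating area A = 4πr² = 0.7543 m².
T⁴ = P/(εσA) = 282/(0.29·5.67×10⁻⁸·0.7543) = 2.274×10¹⁰ K⁴.
T = (2.274×10¹⁰)^(1/4).

T ≈ 388 K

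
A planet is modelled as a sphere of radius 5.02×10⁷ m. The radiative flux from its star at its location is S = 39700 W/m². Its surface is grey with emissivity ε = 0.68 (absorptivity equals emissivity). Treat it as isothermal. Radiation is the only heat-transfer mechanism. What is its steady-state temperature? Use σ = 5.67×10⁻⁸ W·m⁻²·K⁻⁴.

T ≈ 647 K

At equilibrium, absorbed power = emitted power.
Absorbing cross-section = πr² = 7.917×10¹⁵ m²; emitting surface = 4πr² = 3.167×10¹⁶ m² (ratio 4).
εS·A_cross = εσ·A_surf·T⁴  ⇒  T⁴ = S/(4σ)   (ε cancels).
T⁴ = 39700/(4·5.67×10⁻⁸) = 1.750×10¹¹ K⁴.
T = (1.750×10¹¹)^(1/4).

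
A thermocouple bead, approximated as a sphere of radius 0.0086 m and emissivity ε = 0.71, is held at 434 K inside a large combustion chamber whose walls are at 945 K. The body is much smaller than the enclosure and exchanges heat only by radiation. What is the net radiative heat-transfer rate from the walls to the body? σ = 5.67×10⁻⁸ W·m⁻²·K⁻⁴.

For a small grey body in a large enclosure: P_net = εσA(T_body⁴ − T_wall⁴).
A = 4πr² = 9.294×10⁻⁴ m²; T_body⁴ − T_wall⁴ = 3.548×10¹⁰ − 7.975×10¹¹ = -7.620×10¹¹ K⁴.
|P_net| = 0.71·5.67×10⁻⁸·9.294×10⁻⁴·7.620×10¹¹.

P_net ≈ 28.5 W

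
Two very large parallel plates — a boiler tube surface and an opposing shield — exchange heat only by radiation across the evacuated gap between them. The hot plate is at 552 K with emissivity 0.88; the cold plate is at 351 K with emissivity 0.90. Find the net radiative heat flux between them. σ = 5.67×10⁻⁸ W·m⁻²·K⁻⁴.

q ≈ 3530 W/m²

For two infinite grey parallel plates, q = σ(T₁⁴ − T₂⁴)/(1/ε₁ + 1/ε₂ − 1).
T₁⁴ − T₂⁴ = 9.284×10¹⁰ − 1.518×10¹⁰ = 7.767×10¹⁰ K⁴.
1/ε₁ + 1/ε₂ − 1 = 1.136 + 1.111 − 1 = 1.247.
q = 5.67×10⁻⁸ × 7.767×10¹⁰ / 1.247.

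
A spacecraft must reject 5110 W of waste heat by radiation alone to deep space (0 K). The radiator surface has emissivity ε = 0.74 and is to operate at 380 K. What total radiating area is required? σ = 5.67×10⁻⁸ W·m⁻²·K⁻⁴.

A ≈ 5.84 m²

P = εσA T⁴ ⇒ A = P/(εσT⁴).
T⁴ = 2.085×10¹⁰ K⁴.
A = 5110/(0.74 × 5.67×10⁻⁸ × 2.085×10¹⁰).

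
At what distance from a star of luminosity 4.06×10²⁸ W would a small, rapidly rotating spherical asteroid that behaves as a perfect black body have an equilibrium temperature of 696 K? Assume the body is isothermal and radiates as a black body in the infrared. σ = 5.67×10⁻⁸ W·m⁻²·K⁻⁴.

d ≈ 2.46×10¹¹ m

For an isothermal black-emitting sphere, (1−a)S·πr² = σ·4πr²·T⁴ ⇒ S = 4σT⁴/(1−a).
S = 4·5.67×10⁻⁸·(696)⁴/1.00 = 53220 W/m².
Flux falls as S = L/(4πd²), so d = √(L/(4πS)) = √(4.06×10²⁸/(4π·53220)).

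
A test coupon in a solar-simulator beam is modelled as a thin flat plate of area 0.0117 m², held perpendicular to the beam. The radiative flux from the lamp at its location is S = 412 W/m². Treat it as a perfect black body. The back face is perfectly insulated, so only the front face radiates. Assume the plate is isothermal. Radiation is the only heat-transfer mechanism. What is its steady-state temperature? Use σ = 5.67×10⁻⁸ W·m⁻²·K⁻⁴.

T ≈ 292 K

At equilibrium, absorbed power = emitted power.
Absorbing cross-section = A = 0.01170 m²; emitting surface = A = 0.01170 m² (ratio 1).
S·A_cross = εσ·A_surf·T⁴  ⇒  T⁴ = S/(1σ).
T⁴ = 1.00·412/(1·5.67×10⁻⁸) = 7.266×10⁹ K⁴.
T = (7.266×10⁹)^(1/4).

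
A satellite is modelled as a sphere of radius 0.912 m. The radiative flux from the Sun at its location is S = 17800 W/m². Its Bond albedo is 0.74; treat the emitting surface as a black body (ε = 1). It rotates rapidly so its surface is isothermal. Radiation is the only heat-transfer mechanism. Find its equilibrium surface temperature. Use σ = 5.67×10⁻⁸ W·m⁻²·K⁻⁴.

T ≈ 378 K

At equilibrium, absorbed power = emitted power.
Absorbing cross-section = πr² = 2.613 m²; emitting surface = 4πr² = 10.45 m² (ratio 4).
(1−a)S·A_cross = εσ·A_surf·T⁴  ⇒  T⁴ = (1−a)S/(4σ).
T⁴ = 0.260·17800/(4·5.67×10⁻⁸) = 2.041×10¹⁰ K⁴.
T = (2.041×10¹⁰)^(1/4).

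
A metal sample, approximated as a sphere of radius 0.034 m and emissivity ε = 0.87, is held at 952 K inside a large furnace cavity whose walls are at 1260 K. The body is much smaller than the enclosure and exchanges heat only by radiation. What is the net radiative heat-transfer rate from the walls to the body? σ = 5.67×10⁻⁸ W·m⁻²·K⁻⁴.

For a small grey body in a large enclosure: P_net = εσA(T_body⁴ − T_wall⁴).
A = 4πr² = 0.01453 m²; T_body⁴ − T_wall⁴ = 8.214×10¹¹ − 2.520×10¹² = -1.699×10¹² K⁴.
|P_net| = 0.87·5.67×10⁻⁸·0.01453·1.699×10¹².

P_net ≈ 1220 W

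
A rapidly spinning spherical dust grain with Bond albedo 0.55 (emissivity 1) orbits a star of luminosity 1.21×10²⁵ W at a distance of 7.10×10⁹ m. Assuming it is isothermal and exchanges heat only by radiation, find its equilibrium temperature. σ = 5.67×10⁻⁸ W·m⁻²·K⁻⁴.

First find the stellar flux at distance d: S = L/(4πd²) = 1.21×10²⁵/(4π·(7.10×10⁹)²) = 19100 W/m².
For an isothermal sphere, absorbed (1−a)S·πr² = emitted σ·4πr²·T⁴, so T⁴ = (1−a)S/(4σ).
T⁴ = 0.450·19100/(4·5.67×10⁻⁸) = 3.790×10¹⁰ K⁴.

T ≈ 441 K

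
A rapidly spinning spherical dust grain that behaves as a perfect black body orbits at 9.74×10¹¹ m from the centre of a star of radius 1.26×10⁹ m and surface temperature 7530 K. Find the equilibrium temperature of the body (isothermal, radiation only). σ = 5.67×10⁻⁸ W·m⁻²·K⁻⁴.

The star's surface emits σT_*⁴; at distance d the flux is S = σT_*⁴(R_*/d)².
S = 5.67×10⁻⁸·(7530)⁴·(1.26×10⁹/9.74×10¹¹)² = 305.1 W/m².
For an isothermal sphere T⁴ = (1−a)S/(4σ) = 1.345×10⁹ K⁴.

T ≈ 192 K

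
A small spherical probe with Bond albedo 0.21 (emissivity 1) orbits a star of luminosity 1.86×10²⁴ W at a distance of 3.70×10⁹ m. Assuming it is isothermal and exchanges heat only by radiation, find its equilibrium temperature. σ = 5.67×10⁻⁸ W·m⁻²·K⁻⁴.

First find the stellar flux at distance d: S = L/(4πd²) = 1.86×10²⁴/(4π·(3.70×10⁹)²) = 10810 W/m².
For an isothermal sphere, absorbed (1−a)S·πr² = emitted σ·4πr²·T⁴, so T⁴ = (1−a)S/(4σ).
T⁴ = 0.790·10810/(4·5.67×10⁻⁸) = 3.766×10¹⁰ K⁴.

T ≈ 441 K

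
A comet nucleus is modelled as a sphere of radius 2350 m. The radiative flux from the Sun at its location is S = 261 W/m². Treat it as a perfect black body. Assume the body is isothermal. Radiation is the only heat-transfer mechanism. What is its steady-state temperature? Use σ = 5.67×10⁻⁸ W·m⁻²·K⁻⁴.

T ≈ 184 K

At equilibrium, absorbed power = emitted power.
Absorbing cross-section = πr² = 1.735×10⁷ m²; emitting surface = 4πr² = 6.940×10⁷ m² (ratio 4).
S·A_cross = εσ·A_surf·T⁴  ⇒  T⁴ = S/(4σ).
T⁴ = 1.00·261/(4·5.67×10⁻⁸) = 1.151×10⁹ K⁴.
T = (1.151×10⁹)^(1/4).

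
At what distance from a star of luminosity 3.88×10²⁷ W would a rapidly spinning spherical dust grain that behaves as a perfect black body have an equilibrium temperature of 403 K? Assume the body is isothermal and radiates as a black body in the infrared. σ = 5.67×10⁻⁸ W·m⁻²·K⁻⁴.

For an isothermal black-emitting sphere, (1−a)S·πr² = σ·4πr²·T⁴ ⇒ S = 4σT⁴/(1−a).
S = 4·5.67×10⁻⁸·(403)⁴/1.00 = 5982 W/m².
Flux falls as S = L/(4πd²), so d = √(L/(4πS)) = √(3.88×10²⁷/(4π·5982)).

d ≈ 2.27×10¹¹ m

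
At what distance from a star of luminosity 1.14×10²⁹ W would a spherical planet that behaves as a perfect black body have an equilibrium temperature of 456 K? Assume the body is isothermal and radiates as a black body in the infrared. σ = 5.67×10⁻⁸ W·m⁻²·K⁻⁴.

For an isothermal black-emitting sphere, (1−a)S·πr² = σ·4πr²·T⁴ ⇒ S = 4σT⁴/(1−a).
S = 4·5.67×10⁻⁸·(456)⁴/1.00 = 9806 W/m².
Flux falls as S = L/(4πd²), so d = √(L/(4πS)) = √(1.14×10²⁹/(4π·9806)).

d ≈ 9.62×10¹¹ m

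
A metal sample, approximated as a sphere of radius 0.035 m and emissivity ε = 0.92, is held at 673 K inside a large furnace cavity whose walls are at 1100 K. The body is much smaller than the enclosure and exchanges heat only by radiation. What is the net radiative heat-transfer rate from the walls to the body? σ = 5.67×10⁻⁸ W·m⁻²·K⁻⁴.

For a small grey body in a large enclosure: P_net = εσA(T_body⁴ − T_wall⁴).
A = 4πr² = 0.01539 m²; T_body⁴ − T_wall⁴ = 2.051×10¹¹ − 1.464×10¹² = -1.259×10¹² K⁴.
|P_net| = 0.92·5.67×10⁻⁸·0.01539·1.259×10¹².

P_net ≈ 1010 W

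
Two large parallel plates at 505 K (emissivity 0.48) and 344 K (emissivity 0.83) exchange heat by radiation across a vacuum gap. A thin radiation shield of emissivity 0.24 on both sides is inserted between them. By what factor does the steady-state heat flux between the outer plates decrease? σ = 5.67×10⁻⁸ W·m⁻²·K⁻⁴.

factor ≈ 4.20

Without shield: q₀ = σΔ(T⁴)/(1/ε₁+1/ε₂−1) with denominator 2.288.
With shield the two gaps are in series; the resistances add: (1/ε₁+1/ε_s−1)+(1/ε_s+1/ε₂−1) = 5.250+4.371 = 9.621.
Heat-flux ratio q₀/q = 9.621/2.288.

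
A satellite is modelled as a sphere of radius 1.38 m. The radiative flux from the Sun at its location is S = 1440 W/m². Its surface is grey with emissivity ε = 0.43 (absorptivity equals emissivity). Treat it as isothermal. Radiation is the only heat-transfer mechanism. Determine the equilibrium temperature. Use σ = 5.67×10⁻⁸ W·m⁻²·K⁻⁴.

At equilibrium, absorbed power = emitted power.
Absorbing cross-section = πr² = 5.983 m²; emitting surface = 4πr² = 23.93 m² (ratio 4).
εS·A_cross = εσ·A_surf·T⁴  ⇒  T⁴ = S/(4σ)   (ε cancels).
T⁴ = 1440/(4·5.67×10⁻⁸) = 6.349×10⁹ K⁴.
T = (6.349×10⁹)^(1/4).

T ≈ 282 K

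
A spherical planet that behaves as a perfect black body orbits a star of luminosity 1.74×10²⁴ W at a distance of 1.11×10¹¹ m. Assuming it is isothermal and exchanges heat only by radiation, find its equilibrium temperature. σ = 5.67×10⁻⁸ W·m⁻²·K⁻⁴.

T ≈ 83.9 K

First find the stellar flux at distance d: S = L/(4πd²) = 1.74×10²⁴/(4π·(1.11×10¹¹)²) = 11.24 W/m².
For an isothermal sphere, absorbed (1−a)S·πr² = emitted σ·4πr²·T⁴, so T⁴ = (1−a)S/(4σ).
T⁴ = 1.00·11.24/(4·5.67×10⁻⁸) = 4.955×10⁷ K⁴.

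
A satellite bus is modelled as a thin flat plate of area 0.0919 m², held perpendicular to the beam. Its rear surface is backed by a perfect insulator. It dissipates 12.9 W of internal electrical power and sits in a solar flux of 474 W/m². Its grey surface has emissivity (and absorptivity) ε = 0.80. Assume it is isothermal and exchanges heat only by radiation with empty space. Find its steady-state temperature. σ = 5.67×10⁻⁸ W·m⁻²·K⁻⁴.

At steady state, absorbed solar power + internal power = radiated power.
Absorbed: α·S·A_cross = 0.80·474·0.09190 = 34.85 W (cross-section A).
Total input = 34.85 + 12.9 = 47.75 W.
Radiated: εσ·A_surf·T⁴ with A_surf = A = 0.09190 m².
T⁴ = 47.75/(0.80·5.67×10⁻⁸·0.09190) = 1.145×10¹⁰ K⁴.

T ≈ 327 K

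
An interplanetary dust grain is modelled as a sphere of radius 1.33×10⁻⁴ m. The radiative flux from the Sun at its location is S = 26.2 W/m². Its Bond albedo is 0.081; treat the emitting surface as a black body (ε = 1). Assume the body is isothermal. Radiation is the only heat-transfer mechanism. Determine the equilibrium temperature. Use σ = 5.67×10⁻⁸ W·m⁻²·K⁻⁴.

At equilibrium, absorbed power = emitted power.
Absorbing cross-section = πr² = 5.557×10⁻⁸ m²; emitting surface = 4πr² = 2.223×10⁻⁷ m² (ratio 4).
(1−a)S·A_cross = εσ·A_surf·T⁴  ⇒  T⁴ = (1−a)S/(4σ).
T⁴ = 0.919·26.2/(4·5.67×10⁻⁸) = 1.062×10⁸ K⁴.
T = (1.062×10⁸)^(1/4).

T ≈ 102 K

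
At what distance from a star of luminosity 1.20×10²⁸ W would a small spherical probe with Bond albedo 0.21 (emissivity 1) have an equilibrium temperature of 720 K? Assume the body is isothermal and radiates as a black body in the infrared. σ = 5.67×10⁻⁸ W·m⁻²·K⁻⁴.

d ≈ 1.11×10¹¹ m

For an isothermal black-emitting sphere, (1−a)S·πr² = σ·4πr²·T⁴ ⇒ S = 4σT⁴/(1−a).
S = 4·5.67×10⁻⁸·(720)⁴/0.790 = 77150 W/m².
Flux falls as S = L/(4πd²), so d = √(L/(4πS)) = √(1.20×10²⁸/(4π·77150)).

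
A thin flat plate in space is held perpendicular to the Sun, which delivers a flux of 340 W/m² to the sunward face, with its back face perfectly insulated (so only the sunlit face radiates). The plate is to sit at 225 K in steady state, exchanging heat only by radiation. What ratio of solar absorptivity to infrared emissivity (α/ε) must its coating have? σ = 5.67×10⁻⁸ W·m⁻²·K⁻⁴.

Balance: αS·A = εσ·1A·T⁴ ⇒ α/ε = σT⁴/S.
α/ε = 5.67×10⁻⁸·(225)⁴/340 = 5.67×10⁻⁸·2.563×10⁹/340.

α/ε ≈ 0.427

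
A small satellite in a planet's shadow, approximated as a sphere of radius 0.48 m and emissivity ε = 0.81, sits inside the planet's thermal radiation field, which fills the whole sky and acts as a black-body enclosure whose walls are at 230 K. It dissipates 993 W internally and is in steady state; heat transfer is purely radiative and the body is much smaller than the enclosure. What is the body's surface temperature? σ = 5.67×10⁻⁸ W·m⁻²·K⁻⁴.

For a small grey body in a large enclosure, net radiated power = εσA(T⁴ − T_w⁴).
Steady state: P = εσA(T⁴ − T_w⁴) with A = 4πr² = 2.895 m².
T⁴ = P/(εσA) + T_w⁴ = 993/(0.81·5.67×10⁻⁸·2.895) + (230)⁴
    = 7.468×10⁹ + 2.798×10⁹ = 1.027×10¹⁰ K⁴.

T ≈ 318 K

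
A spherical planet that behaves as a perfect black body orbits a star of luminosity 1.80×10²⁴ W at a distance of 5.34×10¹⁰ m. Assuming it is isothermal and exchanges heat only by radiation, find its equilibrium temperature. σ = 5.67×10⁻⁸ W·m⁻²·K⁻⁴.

T ≈ 122 K

First find the stellar flux at distance d: S = L/(4πd²) = 1.80×10²⁴/(4π·(5.34×10¹⁰)²) = 50.23 W/m².
For an isothermal sphere, absorbed (1−a)S·πr² = emitted σ·4πr²·T⁴, so T⁴ = (1−a)S/(4σ).
T⁴ = 1.00·50.23/(4·5.67×10⁻⁸) = 2.215×10⁸ K⁴.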